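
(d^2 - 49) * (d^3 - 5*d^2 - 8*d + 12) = d^5 - 5*d^4 - 57*d^3 + 257*d^2 + 392*d - 588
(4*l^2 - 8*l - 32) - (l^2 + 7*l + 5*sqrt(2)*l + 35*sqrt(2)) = 3*l^2 - 15*l - 5*sqrt(2)*l - 35*sqrt(2) - 32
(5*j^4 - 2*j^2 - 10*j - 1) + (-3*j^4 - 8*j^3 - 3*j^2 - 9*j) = 2*j^4 - 8*j^3 - 5*j^2 - 19*j - 1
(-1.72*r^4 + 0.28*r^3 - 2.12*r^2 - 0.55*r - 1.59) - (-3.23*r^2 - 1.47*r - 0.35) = -1.72*r^4 + 0.28*r^3 + 1.11*r^2 + 0.92*r - 1.24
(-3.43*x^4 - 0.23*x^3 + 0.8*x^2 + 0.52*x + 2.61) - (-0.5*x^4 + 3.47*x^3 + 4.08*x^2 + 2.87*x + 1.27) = -2.93*x^4 - 3.7*x^3 - 3.28*x^2 - 2.35*x + 1.34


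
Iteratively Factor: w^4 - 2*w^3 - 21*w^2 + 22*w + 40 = (w + 1)*(w^3 - 3*w^2 - 18*w + 40) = (w + 1)*(w + 4)*(w^2 - 7*w + 10) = (w - 5)*(w + 1)*(w + 4)*(w - 2)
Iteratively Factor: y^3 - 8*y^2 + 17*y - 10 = (y - 5)*(y^2 - 3*y + 2) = (y - 5)*(y - 1)*(y - 2)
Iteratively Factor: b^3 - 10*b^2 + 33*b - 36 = (b - 4)*(b^2 - 6*b + 9) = (b - 4)*(b - 3)*(b - 3)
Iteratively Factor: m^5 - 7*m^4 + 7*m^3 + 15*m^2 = (m - 5)*(m^4 - 2*m^3 - 3*m^2) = m*(m - 5)*(m^3 - 2*m^2 - 3*m) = m^2*(m - 5)*(m^2 - 2*m - 3) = m^2*(m - 5)*(m + 1)*(m - 3)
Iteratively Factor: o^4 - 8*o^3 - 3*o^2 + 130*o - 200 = (o + 4)*(o^3 - 12*o^2 + 45*o - 50) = (o - 2)*(o + 4)*(o^2 - 10*o + 25) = (o - 5)*(o - 2)*(o + 4)*(o - 5)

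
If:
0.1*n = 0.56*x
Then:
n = 5.6*x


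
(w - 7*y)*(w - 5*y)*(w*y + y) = w^3*y - 12*w^2*y^2 + w^2*y + 35*w*y^3 - 12*w*y^2 + 35*y^3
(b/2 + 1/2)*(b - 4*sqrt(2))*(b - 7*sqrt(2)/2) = b^3/2 - 15*sqrt(2)*b^2/4 + b^2/2 - 15*sqrt(2)*b/4 + 14*b + 14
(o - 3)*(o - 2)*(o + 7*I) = o^3 - 5*o^2 + 7*I*o^2 + 6*o - 35*I*o + 42*I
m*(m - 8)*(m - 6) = m^3 - 14*m^2 + 48*m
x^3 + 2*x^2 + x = x*(x + 1)^2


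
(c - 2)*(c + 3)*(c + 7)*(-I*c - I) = -I*c^4 - 9*I*c^3 - 9*I*c^2 + 41*I*c + 42*I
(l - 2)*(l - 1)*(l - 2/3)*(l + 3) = l^4 - 2*l^3/3 - 7*l^2 + 32*l/3 - 4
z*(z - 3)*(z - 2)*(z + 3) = z^4 - 2*z^3 - 9*z^2 + 18*z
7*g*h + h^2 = h*(7*g + h)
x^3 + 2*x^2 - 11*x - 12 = (x - 3)*(x + 1)*(x + 4)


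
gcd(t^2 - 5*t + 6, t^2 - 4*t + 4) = t - 2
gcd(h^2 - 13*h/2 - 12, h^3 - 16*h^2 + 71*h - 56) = h - 8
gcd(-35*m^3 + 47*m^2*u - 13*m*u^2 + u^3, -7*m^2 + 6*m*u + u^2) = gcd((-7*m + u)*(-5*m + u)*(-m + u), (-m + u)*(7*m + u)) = -m + u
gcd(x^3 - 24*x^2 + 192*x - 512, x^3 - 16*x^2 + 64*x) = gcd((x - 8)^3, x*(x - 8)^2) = x^2 - 16*x + 64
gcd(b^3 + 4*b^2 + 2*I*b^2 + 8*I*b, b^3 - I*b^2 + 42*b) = b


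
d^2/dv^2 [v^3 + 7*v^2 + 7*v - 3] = 6*v + 14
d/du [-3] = 0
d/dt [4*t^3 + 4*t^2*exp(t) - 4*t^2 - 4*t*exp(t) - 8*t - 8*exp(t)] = 4*t^2*exp(t) + 12*t^2 + 4*t*exp(t) - 8*t - 12*exp(t) - 8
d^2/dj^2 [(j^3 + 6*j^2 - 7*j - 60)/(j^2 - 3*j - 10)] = 60*(j^3 + 3*j^2 + 21*j - 11)/(j^6 - 9*j^5 - 3*j^4 + 153*j^3 + 30*j^2 - 900*j - 1000)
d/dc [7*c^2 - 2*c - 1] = 14*c - 2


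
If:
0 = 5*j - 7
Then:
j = 7/5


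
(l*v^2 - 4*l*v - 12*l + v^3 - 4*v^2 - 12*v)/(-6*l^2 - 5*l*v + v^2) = (v^2 - 4*v - 12)/(-6*l + v)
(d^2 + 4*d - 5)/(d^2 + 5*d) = (d - 1)/d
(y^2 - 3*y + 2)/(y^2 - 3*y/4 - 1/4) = 4*(y - 2)/(4*y + 1)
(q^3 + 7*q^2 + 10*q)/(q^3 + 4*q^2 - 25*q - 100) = q*(q + 2)/(q^2 - q - 20)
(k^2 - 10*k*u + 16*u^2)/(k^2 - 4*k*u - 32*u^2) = (k - 2*u)/(k + 4*u)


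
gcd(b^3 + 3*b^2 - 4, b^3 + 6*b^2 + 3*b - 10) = b^2 + b - 2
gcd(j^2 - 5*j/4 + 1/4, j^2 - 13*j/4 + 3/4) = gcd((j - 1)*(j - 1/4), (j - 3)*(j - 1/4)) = j - 1/4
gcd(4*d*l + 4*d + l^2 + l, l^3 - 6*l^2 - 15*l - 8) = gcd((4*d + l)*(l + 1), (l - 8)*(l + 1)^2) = l + 1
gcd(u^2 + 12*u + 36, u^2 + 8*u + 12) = u + 6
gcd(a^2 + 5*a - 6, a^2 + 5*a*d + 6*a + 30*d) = a + 6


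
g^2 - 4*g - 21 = (g - 7)*(g + 3)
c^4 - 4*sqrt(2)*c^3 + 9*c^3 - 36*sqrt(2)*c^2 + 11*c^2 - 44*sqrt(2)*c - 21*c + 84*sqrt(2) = (c - 1)*(c + 3)*(c + 7)*(c - 4*sqrt(2))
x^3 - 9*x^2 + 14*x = x*(x - 7)*(x - 2)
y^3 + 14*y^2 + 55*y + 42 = (y + 1)*(y + 6)*(y + 7)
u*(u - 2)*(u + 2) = u^3 - 4*u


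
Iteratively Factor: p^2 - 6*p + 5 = (p - 1)*(p - 5)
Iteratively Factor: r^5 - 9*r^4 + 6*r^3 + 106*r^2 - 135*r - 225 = (r + 1)*(r^4 - 10*r^3 + 16*r^2 + 90*r - 225) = (r - 3)*(r + 1)*(r^3 - 7*r^2 - 5*r + 75) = (r - 5)*(r - 3)*(r + 1)*(r^2 - 2*r - 15) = (r - 5)*(r - 3)*(r + 1)*(r + 3)*(r - 5)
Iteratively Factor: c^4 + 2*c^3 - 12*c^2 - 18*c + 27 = (c + 3)*(c^3 - c^2 - 9*c + 9) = (c - 1)*(c + 3)*(c^2 - 9) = (c - 1)*(c + 3)^2*(c - 3)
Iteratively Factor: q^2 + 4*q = (q + 4)*(q)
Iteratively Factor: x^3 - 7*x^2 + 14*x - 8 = (x - 2)*(x^2 - 5*x + 4) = (x - 4)*(x - 2)*(x - 1)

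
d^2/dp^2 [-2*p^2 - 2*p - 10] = -4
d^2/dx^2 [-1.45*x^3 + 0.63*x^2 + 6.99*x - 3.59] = 1.26 - 8.7*x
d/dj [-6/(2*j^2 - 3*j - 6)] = 6*(4*j - 3)/(-2*j^2 + 3*j + 6)^2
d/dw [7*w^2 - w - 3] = 14*w - 1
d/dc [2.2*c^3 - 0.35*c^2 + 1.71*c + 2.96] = 6.6*c^2 - 0.7*c + 1.71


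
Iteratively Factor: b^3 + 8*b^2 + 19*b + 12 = (b + 1)*(b^2 + 7*b + 12) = (b + 1)*(b + 4)*(b + 3)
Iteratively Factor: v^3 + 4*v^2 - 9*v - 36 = (v + 3)*(v^2 + v - 12) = (v - 3)*(v + 3)*(v + 4)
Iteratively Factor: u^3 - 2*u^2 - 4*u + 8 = (u + 2)*(u^2 - 4*u + 4) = (u - 2)*(u + 2)*(u - 2)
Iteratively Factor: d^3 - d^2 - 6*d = (d)*(d^2 - d - 6) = d*(d - 3)*(d + 2)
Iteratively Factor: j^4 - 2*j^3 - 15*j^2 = (j)*(j^3 - 2*j^2 - 15*j) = j*(j + 3)*(j^2 - 5*j) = j^2*(j + 3)*(j - 5)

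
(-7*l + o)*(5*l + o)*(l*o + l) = -35*l^3*o - 35*l^3 - 2*l^2*o^2 - 2*l^2*o + l*o^3 + l*o^2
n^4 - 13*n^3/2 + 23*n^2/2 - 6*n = n*(n - 4)*(n - 3/2)*(n - 1)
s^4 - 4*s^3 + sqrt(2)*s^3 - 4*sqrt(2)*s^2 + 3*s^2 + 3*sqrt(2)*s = s*(s - 3)*(s - 1)*(s + sqrt(2))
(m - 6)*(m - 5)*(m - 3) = m^3 - 14*m^2 + 63*m - 90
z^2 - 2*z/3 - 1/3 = (z - 1)*(z + 1/3)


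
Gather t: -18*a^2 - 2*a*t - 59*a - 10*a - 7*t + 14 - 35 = -18*a^2 - 69*a + t*(-2*a - 7) - 21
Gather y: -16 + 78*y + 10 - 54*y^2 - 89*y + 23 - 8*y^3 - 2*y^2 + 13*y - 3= -8*y^3 - 56*y^2 + 2*y + 14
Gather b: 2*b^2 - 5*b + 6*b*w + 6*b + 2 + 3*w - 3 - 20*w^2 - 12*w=2*b^2 + b*(6*w + 1) - 20*w^2 - 9*w - 1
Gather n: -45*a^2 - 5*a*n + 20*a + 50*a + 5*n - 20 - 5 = -45*a^2 + 70*a + n*(5 - 5*a) - 25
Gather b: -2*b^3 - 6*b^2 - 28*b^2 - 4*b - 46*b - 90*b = -2*b^3 - 34*b^2 - 140*b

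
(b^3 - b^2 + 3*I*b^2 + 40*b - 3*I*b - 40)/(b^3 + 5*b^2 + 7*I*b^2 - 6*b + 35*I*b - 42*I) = (b^2 + 3*I*b + 40)/(b^2 + b*(6 + 7*I) + 42*I)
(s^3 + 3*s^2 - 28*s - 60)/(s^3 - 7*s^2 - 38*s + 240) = (s + 2)/(s - 8)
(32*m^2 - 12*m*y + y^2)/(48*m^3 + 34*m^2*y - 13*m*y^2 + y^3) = (-4*m + y)/(-6*m^2 - 5*m*y + y^2)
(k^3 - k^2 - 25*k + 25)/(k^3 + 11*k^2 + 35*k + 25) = (k^2 - 6*k + 5)/(k^2 + 6*k + 5)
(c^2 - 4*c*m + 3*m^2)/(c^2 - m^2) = (c - 3*m)/(c + m)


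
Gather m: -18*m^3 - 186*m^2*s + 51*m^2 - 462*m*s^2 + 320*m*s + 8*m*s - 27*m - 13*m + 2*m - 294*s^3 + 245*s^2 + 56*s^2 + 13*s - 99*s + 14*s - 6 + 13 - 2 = -18*m^3 + m^2*(51 - 186*s) + m*(-462*s^2 + 328*s - 38) - 294*s^3 + 301*s^2 - 72*s + 5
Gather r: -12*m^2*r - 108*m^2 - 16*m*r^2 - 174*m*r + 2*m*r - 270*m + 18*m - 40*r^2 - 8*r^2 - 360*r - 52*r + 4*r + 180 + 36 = -108*m^2 - 252*m + r^2*(-16*m - 48) + r*(-12*m^2 - 172*m - 408) + 216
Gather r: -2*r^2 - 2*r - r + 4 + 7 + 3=-2*r^2 - 3*r + 14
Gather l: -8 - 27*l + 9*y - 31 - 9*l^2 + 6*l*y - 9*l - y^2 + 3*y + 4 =-9*l^2 + l*(6*y - 36) - y^2 + 12*y - 35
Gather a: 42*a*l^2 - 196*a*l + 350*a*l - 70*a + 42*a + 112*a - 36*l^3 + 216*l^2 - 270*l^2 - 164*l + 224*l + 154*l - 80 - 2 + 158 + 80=a*(42*l^2 + 154*l + 84) - 36*l^3 - 54*l^2 + 214*l + 156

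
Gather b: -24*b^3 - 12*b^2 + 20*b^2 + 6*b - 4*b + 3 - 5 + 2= -24*b^3 + 8*b^2 + 2*b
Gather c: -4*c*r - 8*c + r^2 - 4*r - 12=c*(-4*r - 8) + r^2 - 4*r - 12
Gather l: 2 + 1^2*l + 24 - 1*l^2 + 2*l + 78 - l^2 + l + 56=-2*l^2 + 4*l + 160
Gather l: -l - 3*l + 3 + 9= 12 - 4*l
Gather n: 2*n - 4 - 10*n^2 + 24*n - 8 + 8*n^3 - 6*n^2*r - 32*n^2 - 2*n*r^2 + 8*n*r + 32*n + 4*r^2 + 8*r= 8*n^3 + n^2*(-6*r - 42) + n*(-2*r^2 + 8*r + 58) + 4*r^2 + 8*r - 12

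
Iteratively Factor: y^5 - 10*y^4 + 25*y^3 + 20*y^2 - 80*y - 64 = (y - 4)*(y^4 - 6*y^3 + y^2 + 24*y + 16) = (y - 4)*(y + 1)*(y^3 - 7*y^2 + 8*y + 16) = (y - 4)^2*(y + 1)*(y^2 - 3*y - 4) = (y - 4)^3*(y + 1)*(y + 1)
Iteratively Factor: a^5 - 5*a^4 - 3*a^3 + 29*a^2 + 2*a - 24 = (a + 1)*(a^4 - 6*a^3 + 3*a^2 + 26*a - 24) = (a + 1)*(a + 2)*(a^3 - 8*a^2 + 19*a - 12) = (a - 1)*(a + 1)*(a + 2)*(a^2 - 7*a + 12) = (a - 3)*(a - 1)*(a + 1)*(a + 2)*(a - 4)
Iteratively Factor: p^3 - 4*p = (p)*(p^2 - 4) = p*(p + 2)*(p - 2)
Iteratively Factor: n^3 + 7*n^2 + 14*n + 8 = (n + 4)*(n^2 + 3*n + 2) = (n + 1)*(n + 4)*(n + 2)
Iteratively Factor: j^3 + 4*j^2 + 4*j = (j + 2)*(j^2 + 2*j) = j*(j + 2)*(j + 2)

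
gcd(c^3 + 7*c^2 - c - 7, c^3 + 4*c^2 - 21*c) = c + 7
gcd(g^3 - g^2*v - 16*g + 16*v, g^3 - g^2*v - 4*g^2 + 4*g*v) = -g^2 + g*v + 4*g - 4*v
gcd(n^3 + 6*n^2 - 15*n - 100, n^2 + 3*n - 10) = n + 5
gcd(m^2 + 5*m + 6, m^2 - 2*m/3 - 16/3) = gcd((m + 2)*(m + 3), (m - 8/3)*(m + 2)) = m + 2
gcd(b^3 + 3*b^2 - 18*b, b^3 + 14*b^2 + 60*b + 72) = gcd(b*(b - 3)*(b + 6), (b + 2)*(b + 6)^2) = b + 6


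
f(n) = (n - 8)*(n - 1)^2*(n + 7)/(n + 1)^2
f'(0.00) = 223.00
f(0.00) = -56.00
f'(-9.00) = -27.03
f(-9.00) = 53.12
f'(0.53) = 29.53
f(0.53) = -5.31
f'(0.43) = 43.83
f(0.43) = -8.94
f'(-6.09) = -28.33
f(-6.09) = -24.88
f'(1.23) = -4.61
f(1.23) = -0.59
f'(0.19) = 107.68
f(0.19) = -26.02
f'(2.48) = -6.63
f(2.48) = -9.46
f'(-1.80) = -1171.10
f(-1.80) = -624.26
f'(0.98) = 0.58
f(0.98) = -0.01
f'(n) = (n - 8)*(n - 1)^2/(n + 1)^2 - 2*(n - 8)*(n - 1)^2*(n + 7)/(n + 1)^3 + (n - 8)*(n + 7)*(2*n - 2)/(n + 1)^2 + (n - 1)^2*(n + 7)/(n + 1)^2 = (2*n^4 + n^3 - 9*n^2 - 217*n + 223)/(n^3 + 3*n^2 + 3*n + 1)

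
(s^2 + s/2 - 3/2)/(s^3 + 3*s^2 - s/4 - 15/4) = 2/(2*s + 5)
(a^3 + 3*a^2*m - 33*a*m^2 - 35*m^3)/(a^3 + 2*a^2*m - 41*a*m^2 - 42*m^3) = (a - 5*m)/(a - 6*m)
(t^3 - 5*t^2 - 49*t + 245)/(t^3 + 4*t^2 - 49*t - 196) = (t - 5)/(t + 4)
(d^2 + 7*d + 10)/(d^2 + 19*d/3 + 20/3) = 3*(d + 2)/(3*d + 4)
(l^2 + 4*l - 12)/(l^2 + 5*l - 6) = (l - 2)/(l - 1)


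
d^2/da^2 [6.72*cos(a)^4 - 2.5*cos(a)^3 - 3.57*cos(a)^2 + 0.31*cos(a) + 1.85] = -107.52*cos(a)^4 + 22.5*cos(a)^3 + 94.92*cos(a)^2 - 15.31*cos(a) - 7.14000000000001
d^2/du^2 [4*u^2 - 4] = 8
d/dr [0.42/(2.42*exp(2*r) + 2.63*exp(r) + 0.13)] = (-2.0328*exp(r) - 1.1046)*exp(r)/(2.42*exp(2*r) + 2.63*exp(r) + 0.13)^2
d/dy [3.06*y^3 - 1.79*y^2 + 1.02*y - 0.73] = 9.18*y^2 - 3.58*y + 1.02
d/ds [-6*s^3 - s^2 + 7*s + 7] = -18*s^2 - 2*s + 7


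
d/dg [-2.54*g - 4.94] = -2.54000000000000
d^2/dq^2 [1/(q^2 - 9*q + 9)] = 2*(-q^2 + 9*q + (2*q - 9)^2 - 9)/(q^2 - 9*q + 9)^3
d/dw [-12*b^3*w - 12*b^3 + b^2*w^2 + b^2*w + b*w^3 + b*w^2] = b*(-12*b^2 + 2*b*w + b + 3*w^2 + 2*w)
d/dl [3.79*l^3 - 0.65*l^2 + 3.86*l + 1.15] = 11.37*l^2 - 1.3*l + 3.86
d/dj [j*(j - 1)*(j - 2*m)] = 3*j^2 - 4*j*m - 2*j + 2*m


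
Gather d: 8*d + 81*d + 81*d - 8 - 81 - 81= 170*d - 170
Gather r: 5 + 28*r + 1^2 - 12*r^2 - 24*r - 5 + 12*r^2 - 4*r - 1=0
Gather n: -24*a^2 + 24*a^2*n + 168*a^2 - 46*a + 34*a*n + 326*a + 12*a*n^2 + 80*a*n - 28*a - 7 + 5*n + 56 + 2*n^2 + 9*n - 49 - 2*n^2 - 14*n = 144*a^2 + 12*a*n^2 + 252*a + n*(24*a^2 + 114*a)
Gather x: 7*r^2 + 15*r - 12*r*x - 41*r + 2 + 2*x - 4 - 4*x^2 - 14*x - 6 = 7*r^2 - 26*r - 4*x^2 + x*(-12*r - 12) - 8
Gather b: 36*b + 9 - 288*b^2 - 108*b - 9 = -288*b^2 - 72*b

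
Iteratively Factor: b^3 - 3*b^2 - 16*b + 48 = (b - 3)*(b^2 - 16) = (b - 4)*(b - 3)*(b + 4)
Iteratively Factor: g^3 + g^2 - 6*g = (g - 2)*(g^2 + 3*g) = (g - 2)*(g + 3)*(g)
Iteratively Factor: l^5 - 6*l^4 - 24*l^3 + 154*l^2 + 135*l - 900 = (l - 3)*(l^4 - 3*l^3 - 33*l^2 + 55*l + 300) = (l - 5)*(l - 3)*(l^3 + 2*l^2 - 23*l - 60) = (l - 5)*(l - 3)*(l + 3)*(l^2 - l - 20) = (l - 5)^2*(l - 3)*(l + 3)*(l + 4)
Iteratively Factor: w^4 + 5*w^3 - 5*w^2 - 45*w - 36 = (w + 1)*(w^3 + 4*w^2 - 9*w - 36) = (w + 1)*(w + 4)*(w^2 - 9) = (w + 1)*(w + 3)*(w + 4)*(w - 3)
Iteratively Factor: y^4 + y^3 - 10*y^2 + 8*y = (y)*(y^3 + y^2 - 10*y + 8) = y*(y - 1)*(y^2 + 2*y - 8) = y*(y - 1)*(y + 4)*(y - 2)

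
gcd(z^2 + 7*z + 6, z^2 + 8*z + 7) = z + 1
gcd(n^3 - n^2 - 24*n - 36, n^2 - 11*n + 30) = n - 6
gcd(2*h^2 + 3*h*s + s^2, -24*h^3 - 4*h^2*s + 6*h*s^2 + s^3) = 2*h + s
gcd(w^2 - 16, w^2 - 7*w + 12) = w - 4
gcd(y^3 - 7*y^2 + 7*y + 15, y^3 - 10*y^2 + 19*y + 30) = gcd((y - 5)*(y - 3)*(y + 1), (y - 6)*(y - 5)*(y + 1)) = y^2 - 4*y - 5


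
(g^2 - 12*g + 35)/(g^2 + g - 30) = (g - 7)/(g + 6)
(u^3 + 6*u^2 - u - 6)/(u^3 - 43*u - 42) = (u - 1)/(u - 7)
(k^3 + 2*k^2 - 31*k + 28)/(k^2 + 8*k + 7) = (k^2 - 5*k + 4)/(k + 1)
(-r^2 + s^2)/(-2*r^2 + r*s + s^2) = (r + s)/(2*r + s)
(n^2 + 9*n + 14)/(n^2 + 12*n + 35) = (n + 2)/(n + 5)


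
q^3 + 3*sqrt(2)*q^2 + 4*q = q*(q + sqrt(2))*(q + 2*sqrt(2))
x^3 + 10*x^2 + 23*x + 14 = (x + 1)*(x + 2)*(x + 7)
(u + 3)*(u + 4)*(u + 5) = u^3 + 12*u^2 + 47*u + 60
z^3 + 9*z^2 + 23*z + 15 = (z + 1)*(z + 3)*(z + 5)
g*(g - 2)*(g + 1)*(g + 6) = g^4 + 5*g^3 - 8*g^2 - 12*g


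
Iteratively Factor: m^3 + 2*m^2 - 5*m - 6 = (m + 1)*(m^2 + m - 6) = (m - 2)*(m + 1)*(m + 3)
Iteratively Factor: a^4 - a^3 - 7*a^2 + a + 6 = (a - 3)*(a^3 + 2*a^2 - a - 2) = (a - 3)*(a + 2)*(a^2 - 1) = (a - 3)*(a + 1)*(a + 2)*(a - 1)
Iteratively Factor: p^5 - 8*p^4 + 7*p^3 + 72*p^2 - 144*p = (p - 4)*(p^4 - 4*p^3 - 9*p^2 + 36*p) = (p - 4)*(p + 3)*(p^3 - 7*p^2 + 12*p) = (p - 4)*(p - 3)*(p + 3)*(p^2 - 4*p) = (p - 4)^2*(p - 3)*(p + 3)*(p)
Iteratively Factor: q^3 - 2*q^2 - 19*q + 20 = (q - 5)*(q^2 + 3*q - 4) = (q - 5)*(q + 4)*(q - 1)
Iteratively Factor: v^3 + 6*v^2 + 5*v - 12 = (v + 4)*(v^2 + 2*v - 3) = (v + 3)*(v + 4)*(v - 1)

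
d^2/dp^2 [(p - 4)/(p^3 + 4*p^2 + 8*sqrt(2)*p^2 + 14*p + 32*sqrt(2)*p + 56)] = 2*((p - 4)*(3*p^2 + 8*p + 16*sqrt(2)*p + 14 + 32*sqrt(2))^2 - (3*p^2 + 8*p + 16*sqrt(2)*p + (p - 4)*(3*p + 4 + 8*sqrt(2)) + 14 + 32*sqrt(2))*(p^3 + 4*p^2 + 8*sqrt(2)*p^2 + 14*p + 32*sqrt(2)*p + 56))/(p^3 + 4*p^2 + 8*sqrt(2)*p^2 + 14*p + 32*sqrt(2)*p + 56)^3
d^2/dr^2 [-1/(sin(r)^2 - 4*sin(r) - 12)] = 2*(2*sin(r)^4 - 6*sin(r)^3 + 29*sin(r)^2 - 12*sin(r) - 28)/((sin(r) - 6)^3*(sin(r) + 2)^3)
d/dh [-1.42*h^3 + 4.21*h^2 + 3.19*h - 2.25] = -4.26*h^2 + 8.42*h + 3.19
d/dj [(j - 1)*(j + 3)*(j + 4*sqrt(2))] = 3*j^2 + 4*j + 8*sqrt(2)*j - 3 + 8*sqrt(2)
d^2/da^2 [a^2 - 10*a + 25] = 2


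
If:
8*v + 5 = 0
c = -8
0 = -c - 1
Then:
No Solution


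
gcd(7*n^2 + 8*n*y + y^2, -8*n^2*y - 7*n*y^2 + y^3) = n + y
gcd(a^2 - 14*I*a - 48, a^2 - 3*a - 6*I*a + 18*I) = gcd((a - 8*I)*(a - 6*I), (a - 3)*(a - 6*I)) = a - 6*I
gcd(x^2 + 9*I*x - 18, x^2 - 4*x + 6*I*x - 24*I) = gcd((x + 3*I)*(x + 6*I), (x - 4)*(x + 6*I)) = x + 6*I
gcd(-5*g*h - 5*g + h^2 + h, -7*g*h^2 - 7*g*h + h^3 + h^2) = h + 1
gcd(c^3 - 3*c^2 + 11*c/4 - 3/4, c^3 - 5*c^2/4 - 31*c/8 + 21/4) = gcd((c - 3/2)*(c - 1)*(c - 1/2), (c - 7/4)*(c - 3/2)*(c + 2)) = c - 3/2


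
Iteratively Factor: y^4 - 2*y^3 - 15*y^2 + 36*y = (y - 3)*(y^3 + y^2 - 12*y) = (y - 3)^2*(y^2 + 4*y) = (y - 3)^2*(y + 4)*(y)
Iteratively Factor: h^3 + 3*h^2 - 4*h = (h + 4)*(h^2 - h) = h*(h + 4)*(h - 1)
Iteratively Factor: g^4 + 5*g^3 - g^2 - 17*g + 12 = (g + 3)*(g^3 + 2*g^2 - 7*g + 4) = (g - 1)*(g + 3)*(g^2 + 3*g - 4) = (g - 1)*(g + 3)*(g + 4)*(g - 1)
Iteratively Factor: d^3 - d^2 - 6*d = (d + 2)*(d^2 - 3*d) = (d - 3)*(d + 2)*(d)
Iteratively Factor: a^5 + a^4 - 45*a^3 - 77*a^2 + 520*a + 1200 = (a - 5)*(a^4 + 6*a^3 - 15*a^2 - 152*a - 240) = (a - 5)*(a + 4)*(a^3 + 2*a^2 - 23*a - 60) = (a - 5)*(a + 3)*(a + 4)*(a^2 - a - 20) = (a - 5)^2*(a + 3)*(a + 4)*(a + 4)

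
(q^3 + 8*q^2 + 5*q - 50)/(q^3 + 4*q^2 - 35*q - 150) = (q - 2)/(q - 6)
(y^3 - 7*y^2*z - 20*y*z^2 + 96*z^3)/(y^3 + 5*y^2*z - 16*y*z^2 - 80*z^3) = (y^2 - 11*y*z + 24*z^2)/(y^2 + y*z - 20*z^2)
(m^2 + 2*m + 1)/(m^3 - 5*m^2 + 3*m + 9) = (m + 1)/(m^2 - 6*m + 9)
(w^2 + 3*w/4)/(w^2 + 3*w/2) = (4*w + 3)/(2*(2*w + 3))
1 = 1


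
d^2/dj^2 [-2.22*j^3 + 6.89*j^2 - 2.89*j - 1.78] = 13.78 - 13.32*j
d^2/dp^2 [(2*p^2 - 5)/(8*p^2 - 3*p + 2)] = 2*(48*p^3 - 1056*p^2 + 360*p + 43)/(512*p^6 - 576*p^5 + 600*p^4 - 315*p^3 + 150*p^2 - 36*p + 8)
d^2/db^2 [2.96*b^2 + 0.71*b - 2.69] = 5.92000000000000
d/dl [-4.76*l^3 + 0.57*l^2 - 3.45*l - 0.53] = -14.28*l^2 + 1.14*l - 3.45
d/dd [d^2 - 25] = 2*d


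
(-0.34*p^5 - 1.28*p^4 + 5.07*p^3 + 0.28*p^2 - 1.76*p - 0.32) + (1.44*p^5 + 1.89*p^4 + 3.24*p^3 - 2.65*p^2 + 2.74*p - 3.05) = 1.1*p^5 + 0.61*p^4 + 8.31*p^3 - 2.37*p^2 + 0.98*p - 3.37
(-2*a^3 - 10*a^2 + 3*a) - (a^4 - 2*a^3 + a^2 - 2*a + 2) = -a^4 - 11*a^2 + 5*a - 2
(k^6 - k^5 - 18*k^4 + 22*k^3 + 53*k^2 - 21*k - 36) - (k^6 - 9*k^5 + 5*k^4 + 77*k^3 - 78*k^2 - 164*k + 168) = 8*k^5 - 23*k^4 - 55*k^3 + 131*k^2 + 143*k - 204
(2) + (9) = 11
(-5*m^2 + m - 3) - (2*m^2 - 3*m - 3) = -7*m^2 + 4*m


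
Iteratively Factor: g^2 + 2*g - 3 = (g - 1)*(g + 3)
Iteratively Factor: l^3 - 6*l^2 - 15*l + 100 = (l + 4)*(l^2 - 10*l + 25) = (l - 5)*(l + 4)*(l - 5)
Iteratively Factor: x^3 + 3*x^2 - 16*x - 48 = (x + 3)*(x^2 - 16) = (x + 3)*(x + 4)*(x - 4)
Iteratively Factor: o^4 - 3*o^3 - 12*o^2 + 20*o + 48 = (o - 4)*(o^3 + o^2 - 8*o - 12) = (o - 4)*(o + 2)*(o^2 - o - 6) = (o - 4)*(o + 2)^2*(o - 3)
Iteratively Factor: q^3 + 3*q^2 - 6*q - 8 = (q + 4)*(q^2 - q - 2) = (q - 2)*(q + 4)*(q + 1)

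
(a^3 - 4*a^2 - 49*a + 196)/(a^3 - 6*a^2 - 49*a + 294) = (a - 4)/(a - 6)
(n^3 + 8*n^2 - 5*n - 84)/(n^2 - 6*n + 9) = (n^2 + 11*n + 28)/(n - 3)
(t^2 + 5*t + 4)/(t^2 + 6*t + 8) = (t + 1)/(t + 2)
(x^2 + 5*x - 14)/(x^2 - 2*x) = (x + 7)/x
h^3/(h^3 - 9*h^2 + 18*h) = h^2/(h^2 - 9*h + 18)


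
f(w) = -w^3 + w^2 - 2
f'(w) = -3*w^2 + 2*w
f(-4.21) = 90.34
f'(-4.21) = -61.59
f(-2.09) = 11.50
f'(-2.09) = -17.28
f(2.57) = -12.37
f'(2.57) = -14.67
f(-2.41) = 17.81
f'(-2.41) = -22.24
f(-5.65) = 210.28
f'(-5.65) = -107.07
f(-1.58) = 4.44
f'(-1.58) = -10.65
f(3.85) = -44.24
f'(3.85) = -36.77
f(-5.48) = 192.60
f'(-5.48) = -101.05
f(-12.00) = 1870.00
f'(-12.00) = -456.00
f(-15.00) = 3598.00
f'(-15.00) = -705.00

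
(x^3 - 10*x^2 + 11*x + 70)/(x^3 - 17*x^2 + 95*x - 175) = (x + 2)/(x - 5)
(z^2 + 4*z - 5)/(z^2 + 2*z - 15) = (z - 1)/(z - 3)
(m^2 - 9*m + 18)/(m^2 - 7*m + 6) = (m - 3)/(m - 1)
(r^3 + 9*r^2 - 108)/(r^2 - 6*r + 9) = (r^2 + 12*r + 36)/(r - 3)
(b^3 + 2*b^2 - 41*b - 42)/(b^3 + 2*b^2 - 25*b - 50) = (b^3 + 2*b^2 - 41*b - 42)/(b^3 + 2*b^2 - 25*b - 50)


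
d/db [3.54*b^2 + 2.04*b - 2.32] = 7.08*b + 2.04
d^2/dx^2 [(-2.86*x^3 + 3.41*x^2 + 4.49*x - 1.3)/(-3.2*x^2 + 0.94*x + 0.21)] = (-5.6843418860808e-14*x^5 - 103.571728*x^3 + 69.510264*x^2 - 40.809324*x + 5.51645)/(32.768*x^6 - 28.8768*x^5 + 2.03136*x^4 + 2.959496*x^3 - 0.133308*x^2 - 0.124362*x - 0.009261)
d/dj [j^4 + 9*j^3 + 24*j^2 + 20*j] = 4*j^3 + 27*j^2 + 48*j + 20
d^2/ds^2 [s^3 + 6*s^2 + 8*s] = 6*s + 12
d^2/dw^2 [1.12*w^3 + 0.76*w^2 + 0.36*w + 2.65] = 6.72*w + 1.52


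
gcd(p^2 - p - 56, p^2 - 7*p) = 1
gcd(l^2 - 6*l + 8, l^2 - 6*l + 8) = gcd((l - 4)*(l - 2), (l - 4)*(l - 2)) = l^2 - 6*l + 8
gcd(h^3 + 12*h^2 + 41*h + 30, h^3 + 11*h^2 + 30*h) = h^2 + 11*h + 30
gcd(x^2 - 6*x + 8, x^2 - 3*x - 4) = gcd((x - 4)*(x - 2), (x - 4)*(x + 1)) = x - 4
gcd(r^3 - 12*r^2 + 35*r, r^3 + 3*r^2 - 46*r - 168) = r - 7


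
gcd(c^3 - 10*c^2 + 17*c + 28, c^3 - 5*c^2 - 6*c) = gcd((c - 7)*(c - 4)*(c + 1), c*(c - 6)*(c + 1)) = c + 1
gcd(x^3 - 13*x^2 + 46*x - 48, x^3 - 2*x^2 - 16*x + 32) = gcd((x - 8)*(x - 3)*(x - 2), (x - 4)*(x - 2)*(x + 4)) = x - 2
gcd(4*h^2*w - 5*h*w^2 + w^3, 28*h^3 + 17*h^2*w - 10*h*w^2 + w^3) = -4*h + w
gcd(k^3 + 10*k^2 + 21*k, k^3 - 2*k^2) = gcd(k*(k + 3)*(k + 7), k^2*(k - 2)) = k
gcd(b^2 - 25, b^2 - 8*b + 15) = b - 5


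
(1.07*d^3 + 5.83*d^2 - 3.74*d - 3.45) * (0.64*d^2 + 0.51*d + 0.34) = 0.6848*d^5 + 4.2769*d^4 + 0.9435*d^3 - 2.1332*d^2 - 3.0311*d - 1.173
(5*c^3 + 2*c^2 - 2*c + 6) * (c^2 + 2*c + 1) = 5*c^5 + 12*c^4 + 7*c^3 + 4*c^2 + 10*c + 6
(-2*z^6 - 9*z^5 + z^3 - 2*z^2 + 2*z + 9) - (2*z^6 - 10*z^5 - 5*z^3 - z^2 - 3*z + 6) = -4*z^6 + z^5 + 6*z^3 - z^2 + 5*z + 3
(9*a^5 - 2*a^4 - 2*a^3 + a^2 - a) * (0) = 0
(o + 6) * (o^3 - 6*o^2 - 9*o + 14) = o^4 - 45*o^2 - 40*o + 84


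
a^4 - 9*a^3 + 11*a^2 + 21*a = a*(a - 7)*(a - 3)*(a + 1)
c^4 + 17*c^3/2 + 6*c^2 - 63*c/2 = c*(c - 3/2)*(c + 3)*(c + 7)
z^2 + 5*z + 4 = (z + 1)*(z + 4)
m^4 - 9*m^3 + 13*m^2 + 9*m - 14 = (m - 7)*(m - 2)*(m - 1)*(m + 1)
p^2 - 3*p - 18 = (p - 6)*(p + 3)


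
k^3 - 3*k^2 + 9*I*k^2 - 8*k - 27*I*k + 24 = (k - 3)*(k + I)*(k + 8*I)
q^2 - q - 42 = (q - 7)*(q + 6)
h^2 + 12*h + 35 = (h + 5)*(h + 7)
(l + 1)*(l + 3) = l^2 + 4*l + 3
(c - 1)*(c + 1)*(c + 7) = c^3 + 7*c^2 - c - 7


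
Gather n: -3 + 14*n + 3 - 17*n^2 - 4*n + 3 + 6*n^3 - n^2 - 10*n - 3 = 6*n^3 - 18*n^2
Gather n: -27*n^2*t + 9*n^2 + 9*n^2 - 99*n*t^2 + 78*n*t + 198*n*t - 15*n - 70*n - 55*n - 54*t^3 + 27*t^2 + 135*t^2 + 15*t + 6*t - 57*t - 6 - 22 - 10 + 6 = n^2*(18 - 27*t) + n*(-99*t^2 + 276*t - 140) - 54*t^3 + 162*t^2 - 36*t - 32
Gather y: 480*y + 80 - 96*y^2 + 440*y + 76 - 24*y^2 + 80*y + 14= -120*y^2 + 1000*y + 170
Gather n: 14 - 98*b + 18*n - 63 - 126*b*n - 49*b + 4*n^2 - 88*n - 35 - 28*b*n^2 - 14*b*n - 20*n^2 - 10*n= -147*b + n^2*(-28*b - 16) + n*(-140*b - 80) - 84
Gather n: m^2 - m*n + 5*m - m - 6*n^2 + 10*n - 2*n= m^2 + 4*m - 6*n^2 + n*(8 - m)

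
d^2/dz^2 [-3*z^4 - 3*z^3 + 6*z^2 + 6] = -36*z^2 - 18*z + 12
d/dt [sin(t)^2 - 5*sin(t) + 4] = (2*sin(t) - 5)*cos(t)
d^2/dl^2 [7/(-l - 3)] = -14/(l + 3)^3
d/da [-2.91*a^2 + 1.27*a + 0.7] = 1.27 - 5.82*a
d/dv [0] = 0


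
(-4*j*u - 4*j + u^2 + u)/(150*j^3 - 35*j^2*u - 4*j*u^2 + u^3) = (-4*j*u - 4*j + u^2 + u)/(150*j^3 - 35*j^2*u - 4*j*u^2 + u^3)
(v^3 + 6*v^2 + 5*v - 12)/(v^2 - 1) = (v^2 + 7*v + 12)/(v + 1)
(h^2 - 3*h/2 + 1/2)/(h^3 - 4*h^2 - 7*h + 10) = (h - 1/2)/(h^2 - 3*h - 10)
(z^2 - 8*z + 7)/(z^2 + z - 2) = (z - 7)/(z + 2)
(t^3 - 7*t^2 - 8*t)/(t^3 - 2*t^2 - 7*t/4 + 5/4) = 4*t*(t - 8)/(4*t^2 - 12*t + 5)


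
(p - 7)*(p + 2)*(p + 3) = p^3 - 2*p^2 - 29*p - 42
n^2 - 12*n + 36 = (n - 6)^2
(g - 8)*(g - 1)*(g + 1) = g^3 - 8*g^2 - g + 8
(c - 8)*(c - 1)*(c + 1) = c^3 - 8*c^2 - c + 8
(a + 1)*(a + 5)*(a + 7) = a^3 + 13*a^2 + 47*a + 35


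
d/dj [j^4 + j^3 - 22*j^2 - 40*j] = 4*j^3 + 3*j^2 - 44*j - 40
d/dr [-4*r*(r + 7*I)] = -8*r - 28*I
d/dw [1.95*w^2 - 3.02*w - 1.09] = 3.9*w - 3.02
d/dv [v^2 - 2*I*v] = 2*v - 2*I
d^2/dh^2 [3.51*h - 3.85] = 0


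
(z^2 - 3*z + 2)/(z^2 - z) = (z - 2)/z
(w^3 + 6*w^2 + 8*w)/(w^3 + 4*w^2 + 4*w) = (w + 4)/(w + 2)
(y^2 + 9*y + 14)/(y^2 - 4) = (y + 7)/(y - 2)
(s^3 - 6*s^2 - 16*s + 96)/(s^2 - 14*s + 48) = (s^2 - 16)/(s - 8)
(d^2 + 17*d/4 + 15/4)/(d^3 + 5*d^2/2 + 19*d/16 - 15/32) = 8*(d + 3)/(8*d^2 + 10*d - 3)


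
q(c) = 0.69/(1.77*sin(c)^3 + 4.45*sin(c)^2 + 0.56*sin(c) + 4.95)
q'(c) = 0.69*(-5.31*sin(c)^2*cos(c) - 8.9*sin(c)*cos(c) - 0.56*cos(c))/(1.77*sin(c)^3 + 4.45*sin(c)^2 + 0.56*sin(c) + 4.95)^2 = (-6.141*sin(c) + 1.83195*cos(2*c) - 2.21835)*cos(c)/(1.77*sin(c)^3 + 4.45*sin(c)^2 + 0.56*sin(c) + 4.95)^2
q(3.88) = 0.11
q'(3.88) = -0.04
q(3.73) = 0.12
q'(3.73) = -0.05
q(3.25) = 0.14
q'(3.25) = -0.01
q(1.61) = 0.06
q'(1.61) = 0.00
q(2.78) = 0.12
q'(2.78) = 0.08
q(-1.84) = 0.10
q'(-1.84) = -0.01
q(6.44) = 0.13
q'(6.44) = -0.05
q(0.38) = 0.12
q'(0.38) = -0.09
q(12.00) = 0.12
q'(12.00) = 0.05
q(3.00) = 0.13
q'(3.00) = 0.05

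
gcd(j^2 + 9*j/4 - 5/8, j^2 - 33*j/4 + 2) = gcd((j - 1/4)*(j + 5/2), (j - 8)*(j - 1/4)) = j - 1/4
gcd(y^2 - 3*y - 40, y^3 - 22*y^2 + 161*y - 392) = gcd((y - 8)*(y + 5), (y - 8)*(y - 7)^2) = y - 8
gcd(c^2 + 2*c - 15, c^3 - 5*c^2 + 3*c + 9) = c - 3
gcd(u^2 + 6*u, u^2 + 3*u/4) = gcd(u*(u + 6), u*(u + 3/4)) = u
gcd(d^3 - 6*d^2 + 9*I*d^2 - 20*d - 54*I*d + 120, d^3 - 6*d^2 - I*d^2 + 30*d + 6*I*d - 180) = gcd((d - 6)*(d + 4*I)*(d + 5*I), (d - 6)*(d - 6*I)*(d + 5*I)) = d^2 + d*(-6 + 5*I) - 30*I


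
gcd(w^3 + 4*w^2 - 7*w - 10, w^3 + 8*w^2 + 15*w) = w + 5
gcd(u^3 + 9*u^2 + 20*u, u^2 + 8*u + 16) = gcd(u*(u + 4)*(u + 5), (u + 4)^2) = u + 4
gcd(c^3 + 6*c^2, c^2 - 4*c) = c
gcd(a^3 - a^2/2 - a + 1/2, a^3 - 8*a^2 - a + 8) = a^2 - 1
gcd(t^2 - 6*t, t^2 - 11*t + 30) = t - 6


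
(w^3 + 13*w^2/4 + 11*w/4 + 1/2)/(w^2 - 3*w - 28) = (4*w^3 + 13*w^2 + 11*w + 2)/(4*(w^2 - 3*w - 28))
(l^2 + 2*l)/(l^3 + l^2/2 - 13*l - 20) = 2*l/(2*l^2 - 3*l - 20)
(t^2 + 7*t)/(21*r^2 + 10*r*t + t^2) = t*(t + 7)/(21*r^2 + 10*r*t + t^2)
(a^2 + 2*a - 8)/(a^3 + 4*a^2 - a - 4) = (a - 2)/(a^2 - 1)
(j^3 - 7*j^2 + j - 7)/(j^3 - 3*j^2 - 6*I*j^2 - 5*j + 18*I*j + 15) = (j^2 + j*(-7 + I) - 7*I)/(j^2 - j*(3 + 5*I) + 15*I)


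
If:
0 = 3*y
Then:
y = 0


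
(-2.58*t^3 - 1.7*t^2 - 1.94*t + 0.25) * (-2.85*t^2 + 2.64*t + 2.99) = 7.353*t^5 - 1.9662*t^4 - 6.6732*t^3 - 10.9171*t^2 - 5.1406*t + 0.7475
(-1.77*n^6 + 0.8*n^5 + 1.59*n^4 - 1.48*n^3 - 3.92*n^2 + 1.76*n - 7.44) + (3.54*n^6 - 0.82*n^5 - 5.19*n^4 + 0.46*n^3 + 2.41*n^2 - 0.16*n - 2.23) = 1.77*n^6 - 0.0199999999999999*n^5 - 3.6*n^4 - 1.02*n^3 - 1.51*n^2 + 1.6*n - 9.67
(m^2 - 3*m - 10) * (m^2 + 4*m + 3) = m^4 + m^3 - 19*m^2 - 49*m - 30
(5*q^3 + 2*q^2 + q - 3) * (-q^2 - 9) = -5*q^5 - 2*q^4 - 46*q^3 - 15*q^2 - 9*q + 27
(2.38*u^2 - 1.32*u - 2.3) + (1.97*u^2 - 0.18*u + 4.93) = 4.35*u^2 - 1.5*u + 2.63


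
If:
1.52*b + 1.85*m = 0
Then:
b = -1.21710526315789*m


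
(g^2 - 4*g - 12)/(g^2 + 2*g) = (g - 6)/g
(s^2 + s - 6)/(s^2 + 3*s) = (s - 2)/s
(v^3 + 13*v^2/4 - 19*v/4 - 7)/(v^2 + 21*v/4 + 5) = (4*v^2 - 3*v - 7)/(4*v + 5)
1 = 1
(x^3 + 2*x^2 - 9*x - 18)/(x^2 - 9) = x + 2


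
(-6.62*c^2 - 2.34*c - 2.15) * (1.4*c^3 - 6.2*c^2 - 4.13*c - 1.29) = -9.268*c^5 + 37.768*c^4 + 38.8386*c^3 + 31.534*c^2 + 11.8981*c + 2.7735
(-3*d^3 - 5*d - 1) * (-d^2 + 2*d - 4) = 3*d^5 - 6*d^4 + 17*d^3 - 9*d^2 + 18*d + 4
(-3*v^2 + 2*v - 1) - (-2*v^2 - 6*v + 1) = -v^2 + 8*v - 2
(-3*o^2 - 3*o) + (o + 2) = -3*o^2 - 2*o + 2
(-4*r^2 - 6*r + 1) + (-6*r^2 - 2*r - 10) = -10*r^2 - 8*r - 9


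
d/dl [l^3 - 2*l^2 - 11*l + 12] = 3*l^2 - 4*l - 11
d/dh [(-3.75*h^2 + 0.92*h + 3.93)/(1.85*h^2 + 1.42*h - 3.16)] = (-7.027*h^2 + 9.159*h - 8.4878)/(3.4225*h^4 + 5.254*h^3 - 9.6756*h^2 - 8.9744*h + 9.9856)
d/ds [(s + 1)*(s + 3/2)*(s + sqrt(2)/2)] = 3*s^2 + sqrt(2)*s + 5*s + 3/2 + 5*sqrt(2)/4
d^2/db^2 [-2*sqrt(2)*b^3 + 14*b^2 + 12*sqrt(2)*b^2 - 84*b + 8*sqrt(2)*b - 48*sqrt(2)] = -12*sqrt(2)*b + 28 + 24*sqrt(2)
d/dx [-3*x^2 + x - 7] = 1 - 6*x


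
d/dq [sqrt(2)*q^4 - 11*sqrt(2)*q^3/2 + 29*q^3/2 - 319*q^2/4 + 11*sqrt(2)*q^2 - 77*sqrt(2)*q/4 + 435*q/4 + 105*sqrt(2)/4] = 4*sqrt(2)*q^3 - 33*sqrt(2)*q^2/2 + 87*q^2/2 - 319*q/2 + 22*sqrt(2)*q - 77*sqrt(2)/4 + 435/4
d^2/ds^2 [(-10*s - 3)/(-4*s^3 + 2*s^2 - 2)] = (s^2*(3*s - 1)^2*(40*s + 12) + (-60*s^2 + 20*s - (6*s - 1)*(10*s + 3))*(2*s^3 - s^2 + 1))/(2*s^3 - s^2 + 1)^3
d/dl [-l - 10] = -1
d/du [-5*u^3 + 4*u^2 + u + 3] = -15*u^2 + 8*u + 1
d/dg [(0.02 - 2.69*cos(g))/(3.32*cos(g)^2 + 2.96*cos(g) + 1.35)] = (-8.9308*cos(g)^2 + 0.1328*cos(g) + 3.6907)*sin(g)/(11.0224*cos(g)^4 + 19.6544*cos(g)^3 + 17.7256*cos(g)^2 + 7.992*cos(g) + 1.8225)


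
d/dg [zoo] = 0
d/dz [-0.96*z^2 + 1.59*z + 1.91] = 1.59 - 1.92*z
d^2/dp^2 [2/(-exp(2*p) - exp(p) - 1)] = 2*(-2*(2*exp(p) + 1)^2*exp(p) + (4*exp(p) + 1)*(exp(2*p) + exp(p) + 1))*exp(p)/(exp(2*p) + exp(p) + 1)^3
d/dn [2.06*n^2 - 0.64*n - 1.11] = 4.12*n - 0.64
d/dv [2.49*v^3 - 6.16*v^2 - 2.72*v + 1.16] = 7.47*v^2 - 12.32*v - 2.72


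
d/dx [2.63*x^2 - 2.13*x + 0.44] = 5.26*x - 2.13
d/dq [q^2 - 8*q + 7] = 2*q - 8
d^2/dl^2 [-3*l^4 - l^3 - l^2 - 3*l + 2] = -36*l^2 - 6*l - 2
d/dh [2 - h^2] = -2*h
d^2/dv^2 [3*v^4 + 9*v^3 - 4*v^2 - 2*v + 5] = 36*v^2 + 54*v - 8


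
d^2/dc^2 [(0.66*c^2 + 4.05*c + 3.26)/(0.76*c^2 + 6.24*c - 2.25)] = (4.44089209850063e-16*c^4 - 1.581408*c^3 + 18.069456*c^2 + 134.314344*c + 385.428852)/(0.438976*c^6 + 10.812672*c^5 + 84.878928*c^4 + 178.948224*c^3 - 251.2863*c^2 + 94.77*c - 11.390625)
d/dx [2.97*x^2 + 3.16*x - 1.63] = 5.94*x + 3.16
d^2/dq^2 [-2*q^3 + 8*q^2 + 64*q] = 16 - 12*q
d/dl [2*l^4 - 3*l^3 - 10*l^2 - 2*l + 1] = 8*l^3 - 9*l^2 - 20*l - 2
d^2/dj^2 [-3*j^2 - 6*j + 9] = -6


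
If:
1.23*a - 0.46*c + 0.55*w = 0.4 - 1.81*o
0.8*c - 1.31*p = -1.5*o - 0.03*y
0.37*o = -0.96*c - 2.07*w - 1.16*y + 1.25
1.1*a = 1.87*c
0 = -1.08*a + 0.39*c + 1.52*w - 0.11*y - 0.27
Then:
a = 0.560441939479957 - 0.889095697357025*y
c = 0.329671729105857 - 0.522997469033544*y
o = 0.600470112152086*y - 0.225350284682612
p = 0.391074193130758*y - 0.0567084303352913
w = 0.491253500188862 - 0.425167329093753*y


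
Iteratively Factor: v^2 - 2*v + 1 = (v - 1)*(v - 1)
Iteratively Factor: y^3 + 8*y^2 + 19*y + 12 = (y + 1)*(y^2 + 7*y + 12) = (y + 1)*(y + 3)*(y + 4)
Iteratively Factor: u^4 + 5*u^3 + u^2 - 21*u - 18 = (u + 1)*(u^3 + 4*u^2 - 3*u - 18) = (u - 2)*(u + 1)*(u^2 + 6*u + 9) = (u - 2)*(u + 1)*(u + 3)*(u + 3)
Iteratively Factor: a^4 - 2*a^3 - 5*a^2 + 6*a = (a - 3)*(a^3 + a^2 - 2*a) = a*(a - 3)*(a^2 + a - 2) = a*(a - 3)*(a - 1)*(a + 2)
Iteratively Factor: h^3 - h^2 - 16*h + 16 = (h - 4)*(h^2 + 3*h - 4) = (h - 4)*(h + 4)*(h - 1)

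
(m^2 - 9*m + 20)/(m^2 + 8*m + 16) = (m^2 - 9*m + 20)/(m^2 + 8*m + 16)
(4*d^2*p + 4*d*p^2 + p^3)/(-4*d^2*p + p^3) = (2*d + p)/(-2*d + p)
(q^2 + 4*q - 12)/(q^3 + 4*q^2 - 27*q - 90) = (q - 2)/(q^2 - 2*q - 15)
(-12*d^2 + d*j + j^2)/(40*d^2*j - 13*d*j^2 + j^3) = (-12*d^2 + d*j + j^2)/(j*(40*d^2 - 13*d*j + j^2))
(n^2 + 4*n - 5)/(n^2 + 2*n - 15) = (n - 1)/(n - 3)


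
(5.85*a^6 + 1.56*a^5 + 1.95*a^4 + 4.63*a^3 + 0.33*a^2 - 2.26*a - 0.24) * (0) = 0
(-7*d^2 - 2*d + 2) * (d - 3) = -7*d^3 + 19*d^2 + 8*d - 6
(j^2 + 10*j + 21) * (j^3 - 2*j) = j^5 + 10*j^4 + 19*j^3 - 20*j^2 - 42*j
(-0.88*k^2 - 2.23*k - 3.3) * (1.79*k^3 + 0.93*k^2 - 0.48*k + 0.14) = -1.5752*k^5 - 4.8101*k^4 - 7.5585*k^3 - 2.1218*k^2 + 1.2718*k - 0.462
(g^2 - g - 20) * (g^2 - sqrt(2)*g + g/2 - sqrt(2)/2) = g^4 - sqrt(2)*g^3 - g^3/2 - 41*g^2/2 + sqrt(2)*g^2/2 - 10*g + 41*sqrt(2)*g/2 + 10*sqrt(2)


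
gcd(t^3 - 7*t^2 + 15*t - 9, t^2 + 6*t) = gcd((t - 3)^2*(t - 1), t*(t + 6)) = 1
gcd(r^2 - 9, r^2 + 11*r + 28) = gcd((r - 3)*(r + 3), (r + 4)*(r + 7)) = 1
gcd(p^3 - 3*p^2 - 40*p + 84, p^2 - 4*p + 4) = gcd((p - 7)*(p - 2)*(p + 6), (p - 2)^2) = p - 2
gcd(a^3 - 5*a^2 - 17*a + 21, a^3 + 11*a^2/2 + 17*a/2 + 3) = a + 3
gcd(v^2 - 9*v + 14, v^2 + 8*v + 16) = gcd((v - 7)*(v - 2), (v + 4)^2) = 1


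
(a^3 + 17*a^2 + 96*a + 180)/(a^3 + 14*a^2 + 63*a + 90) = (a + 6)/(a + 3)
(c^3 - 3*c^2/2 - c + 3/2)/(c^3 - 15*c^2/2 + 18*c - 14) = (2*c^3 - 3*c^2 - 2*c + 3)/(2*c^3 - 15*c^2 + 36*c - 28)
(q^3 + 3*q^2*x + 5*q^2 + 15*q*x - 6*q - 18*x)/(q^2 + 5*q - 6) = q + 3*x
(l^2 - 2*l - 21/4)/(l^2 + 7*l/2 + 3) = (l - 7/2)/(l + 2)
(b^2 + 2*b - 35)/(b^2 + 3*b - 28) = (b - 5)/(b - 4)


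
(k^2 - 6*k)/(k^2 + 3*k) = (k - 6)/(k + 3)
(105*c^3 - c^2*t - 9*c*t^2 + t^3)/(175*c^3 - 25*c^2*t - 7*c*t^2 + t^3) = (3*c + t)/(5*c + t)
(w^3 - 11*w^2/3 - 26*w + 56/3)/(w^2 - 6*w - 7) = (3*w^2 + 10*w - 8)/(3*(w + 1))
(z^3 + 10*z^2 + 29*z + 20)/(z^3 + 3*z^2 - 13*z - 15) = (z + 4)/(z - 3)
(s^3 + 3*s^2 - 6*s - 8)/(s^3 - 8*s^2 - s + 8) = (s^2 + 2*s - 8)/(s^2 - 9*s + 8)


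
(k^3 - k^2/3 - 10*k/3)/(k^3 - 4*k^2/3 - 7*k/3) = (-3*k^2 + k + 10)/(-3*k^2 + 4*k + 7)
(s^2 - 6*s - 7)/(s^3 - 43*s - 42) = 1/(s + 6)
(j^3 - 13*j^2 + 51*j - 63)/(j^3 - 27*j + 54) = (j - 7)/(j + 6)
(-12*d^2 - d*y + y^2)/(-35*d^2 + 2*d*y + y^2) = (-12*d^2 - d*y + y^2)/(-35*d^2 + 2*d*y + y^2)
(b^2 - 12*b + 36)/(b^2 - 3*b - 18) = (b - 6)/(b + 3)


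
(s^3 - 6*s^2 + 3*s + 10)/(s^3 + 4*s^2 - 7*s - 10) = (s - 5)/(s + 5)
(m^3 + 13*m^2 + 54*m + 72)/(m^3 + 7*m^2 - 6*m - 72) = (m + 3)/(m - 3)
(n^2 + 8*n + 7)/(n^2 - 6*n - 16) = (n^2 + 8*n + 7)/(n^2 - 6*n - 16)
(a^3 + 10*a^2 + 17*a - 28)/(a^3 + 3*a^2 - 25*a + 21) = (a + 4)/(a - 3)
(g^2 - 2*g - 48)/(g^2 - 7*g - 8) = (g + 6)/(g + 1)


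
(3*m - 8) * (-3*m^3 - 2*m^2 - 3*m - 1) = -9*m^4 + 18*m^3 + 7*m^2 + 21*m + 8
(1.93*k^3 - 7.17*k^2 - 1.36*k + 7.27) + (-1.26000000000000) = 1.93*k^3 - 7.17*k^2 - 1.36*k + 6.01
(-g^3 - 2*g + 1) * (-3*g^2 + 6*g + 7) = 3*g^5 - 6*g^4 - g^3 - 15*g^2 - 8*g + 7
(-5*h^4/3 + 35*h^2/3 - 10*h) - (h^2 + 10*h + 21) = -5*h^4/3 + 32*h^2/3 - 20*h - 21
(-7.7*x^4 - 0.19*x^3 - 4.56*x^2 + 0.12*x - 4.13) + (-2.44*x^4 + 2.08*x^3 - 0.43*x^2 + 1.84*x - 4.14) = -10.14*x^4 + 1.89*x^3 - 4.99*x^2 + 1.96*x - 8.27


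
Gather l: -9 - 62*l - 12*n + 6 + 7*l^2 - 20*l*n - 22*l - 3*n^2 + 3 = 7*l^2 + l*(-20*n - 84) - 3*n^2 - 12*n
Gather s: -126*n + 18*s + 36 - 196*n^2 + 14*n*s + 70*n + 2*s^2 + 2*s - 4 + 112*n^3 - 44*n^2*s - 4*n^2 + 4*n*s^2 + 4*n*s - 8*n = 112*n^3 - 200*n^2 - 64*n + s^2*(4*n + 2) + s*(-44*n^2 + 18*n + 20) + 32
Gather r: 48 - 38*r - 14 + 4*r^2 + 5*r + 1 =4*r^2 - 33*r + 35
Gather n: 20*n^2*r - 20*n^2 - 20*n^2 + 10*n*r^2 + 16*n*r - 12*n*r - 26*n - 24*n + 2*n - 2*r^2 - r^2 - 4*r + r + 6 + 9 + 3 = n^2*(20*r - 40) + n*(10*r^2 + 4*r - 48) - 3*r^2 - 3*r + 18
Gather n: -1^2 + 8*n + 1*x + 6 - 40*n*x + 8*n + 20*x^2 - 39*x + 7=n*(16 - 40*x) + 20*x^2 - 38*x + 12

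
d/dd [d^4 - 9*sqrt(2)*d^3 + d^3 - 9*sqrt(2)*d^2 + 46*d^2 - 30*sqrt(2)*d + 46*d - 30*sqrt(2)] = 4*d^3 - 27*sqrt(2)*d^2 + 3*d^2 - 18*sqrt(2)*d + 92*d - 30*sqrt(2) + 46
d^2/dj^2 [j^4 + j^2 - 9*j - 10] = 12*j^2 + 2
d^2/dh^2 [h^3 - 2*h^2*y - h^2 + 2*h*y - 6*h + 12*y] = 6*h - 4*y - 2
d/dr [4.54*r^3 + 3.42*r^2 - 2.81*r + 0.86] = 13.62*r^2 + 6.84*r - 2.81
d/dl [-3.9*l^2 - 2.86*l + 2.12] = -7.8*l - 2.86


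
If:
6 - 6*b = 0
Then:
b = 1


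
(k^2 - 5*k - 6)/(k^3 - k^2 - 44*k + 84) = (k + 1)/(k^2 + 5*k - 14)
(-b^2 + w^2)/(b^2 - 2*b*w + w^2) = (b + w)/(-b + w)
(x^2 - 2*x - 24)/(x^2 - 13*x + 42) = (x + 4)/(x - 7)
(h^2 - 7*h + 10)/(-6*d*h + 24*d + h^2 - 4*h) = (-h^2 + 7*h - 10)/(6*d*h - 24*d - h^2 + 4*h)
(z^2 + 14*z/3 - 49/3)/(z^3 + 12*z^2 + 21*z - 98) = (z - 7/3)/(z^2 + 5*z - 14)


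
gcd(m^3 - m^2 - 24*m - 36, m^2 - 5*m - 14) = m + 2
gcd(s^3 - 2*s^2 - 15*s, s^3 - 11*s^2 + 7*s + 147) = s + 3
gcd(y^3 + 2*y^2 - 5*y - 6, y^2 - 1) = y + 1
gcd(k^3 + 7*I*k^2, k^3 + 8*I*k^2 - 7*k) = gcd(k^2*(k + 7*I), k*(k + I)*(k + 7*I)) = k^2 + 7*I*k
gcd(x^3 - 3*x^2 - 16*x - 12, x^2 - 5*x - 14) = x + 2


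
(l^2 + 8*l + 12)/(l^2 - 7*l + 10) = (l^2 + 8*l + 12)/(l^2 - 7*l + 10)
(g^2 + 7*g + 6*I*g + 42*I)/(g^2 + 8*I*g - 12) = (g + 7)/(g + 2*I)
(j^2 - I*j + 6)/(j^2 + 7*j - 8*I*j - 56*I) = (j^2 - I*j + 6)/(j^2 + j*(7 - 8*I) - 56*I)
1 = 1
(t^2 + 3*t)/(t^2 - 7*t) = (t + 3)/(t - 7)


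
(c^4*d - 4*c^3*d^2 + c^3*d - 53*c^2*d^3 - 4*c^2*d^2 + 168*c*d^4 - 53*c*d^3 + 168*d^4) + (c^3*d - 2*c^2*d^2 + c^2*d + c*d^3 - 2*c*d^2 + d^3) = c^4*d - 4*c^3*d^2 + 2*c^3*d - 53*c^2*d^3 - 6*c^2*d^2 + c^2*d + 168*c*d^4 - 52*c*d^3 - 2*c*d^2 + 168*d^4 + d^3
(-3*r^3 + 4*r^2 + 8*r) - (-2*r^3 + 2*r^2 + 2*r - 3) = -r^3 + 2*r^2 + 6*r + 3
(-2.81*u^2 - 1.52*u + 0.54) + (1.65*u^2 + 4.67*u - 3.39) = -1.16*u^2 + 3.15*u - 2.85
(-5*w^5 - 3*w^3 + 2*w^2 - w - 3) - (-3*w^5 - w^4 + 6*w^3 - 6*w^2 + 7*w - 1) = -2*w^5 + w^4 - 9*w^3 + 8*w^2 - 8*w - 2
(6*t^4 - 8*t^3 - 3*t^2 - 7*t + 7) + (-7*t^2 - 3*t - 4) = 6*t^4 - 8*t^3 - 10*t^2 - 10*t + 3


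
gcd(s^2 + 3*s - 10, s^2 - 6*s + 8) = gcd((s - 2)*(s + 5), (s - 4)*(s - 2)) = s - 2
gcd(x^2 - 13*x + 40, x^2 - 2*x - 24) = 1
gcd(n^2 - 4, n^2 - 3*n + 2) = n - 2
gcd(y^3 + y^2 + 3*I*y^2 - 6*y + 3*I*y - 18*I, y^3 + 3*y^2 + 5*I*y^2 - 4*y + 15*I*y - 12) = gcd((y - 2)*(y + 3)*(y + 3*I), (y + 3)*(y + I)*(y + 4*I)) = y + 3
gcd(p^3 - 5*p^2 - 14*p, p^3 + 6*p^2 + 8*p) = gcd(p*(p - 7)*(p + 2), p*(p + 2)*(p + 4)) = p^2 + 2*p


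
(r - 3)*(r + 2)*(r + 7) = r^3 + 6*r^2 - 13*r - 42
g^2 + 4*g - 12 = (g - 2)*(g + 6)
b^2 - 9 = (b - 3)*(b + 3)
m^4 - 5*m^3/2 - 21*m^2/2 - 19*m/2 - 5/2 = (m - 5)*(m + 1/2)*(m + 1)^2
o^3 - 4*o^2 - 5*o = o*(o - 5)*(o + 1)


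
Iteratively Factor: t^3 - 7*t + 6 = (t + 3)*(t^2 - 3*t + 2) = (t - 1)*(t + 3)*(t - 2)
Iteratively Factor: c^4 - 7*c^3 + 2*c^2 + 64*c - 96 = (c - 4)*(c^3 - 3*c^2 - 10*c + 24) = (c - 4)*(c + 3)*(c^2 - 6*c + 8) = (c - 4)^2*(c + 3)*(c - 2)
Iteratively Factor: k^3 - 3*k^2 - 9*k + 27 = (k - 3)*(k^2 - 9) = (k - 3)*(k + 3)*(k - 3)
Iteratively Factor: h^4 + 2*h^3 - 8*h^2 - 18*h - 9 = (h + 1)*(h^3 + h^2 - 9*h - 9) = (h - 3)*(h + 1)*(h^2 + 4*h + 3) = (h - 3)*(h + 1)*(h + 3)*(h + 1)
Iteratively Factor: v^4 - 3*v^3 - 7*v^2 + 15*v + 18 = (v - 3)*(v^3 - 7*v - 6) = (v - 3)*(v + 1)*(v^2 - v - 6) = (v - 3)^2*(v + 1)*(v + 2)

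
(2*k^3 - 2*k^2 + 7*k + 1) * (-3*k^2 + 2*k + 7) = -6*k^5 + 10*k^4 - 11*k^3 - 3*k^2 + 51*k + 7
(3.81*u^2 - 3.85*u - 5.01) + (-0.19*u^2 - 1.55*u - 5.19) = 3.62*u^2 - 5.4*u - 10.2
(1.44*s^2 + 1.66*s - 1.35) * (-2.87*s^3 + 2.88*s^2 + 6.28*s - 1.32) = -4.1328*s^5 - 0.617*s^4 + 17.6985*s^3 + 4.636*s^2 - 10.6692*s + 1.782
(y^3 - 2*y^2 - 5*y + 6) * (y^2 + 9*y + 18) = y^5 + 7*y^4 - 5*y^3 - 75*y^2 - 36*y + 108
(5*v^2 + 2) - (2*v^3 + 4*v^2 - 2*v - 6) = -2*v^3 + v^2 + 2*v + 8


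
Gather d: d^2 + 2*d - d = d^2 + d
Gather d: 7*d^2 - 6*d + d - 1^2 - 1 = 7*d^2 - 5*d - 2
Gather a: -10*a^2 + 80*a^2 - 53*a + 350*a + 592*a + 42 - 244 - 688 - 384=70*a^2 + 889*a - 1274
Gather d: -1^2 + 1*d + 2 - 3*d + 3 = 4 - 2*d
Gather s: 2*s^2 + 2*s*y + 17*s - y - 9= 2*s^2 + s*(2*y + 17) - y - 9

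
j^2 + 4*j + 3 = (j + 1)*(j + 3)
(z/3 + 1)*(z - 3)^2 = z^3/3 - z^2 - 3*z + 9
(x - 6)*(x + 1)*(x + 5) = x^3 - 31*x - 30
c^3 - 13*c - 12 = (c - 4)*(c + 1)*(c + 3)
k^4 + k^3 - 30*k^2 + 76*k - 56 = (k - 2)^3*(k + 7)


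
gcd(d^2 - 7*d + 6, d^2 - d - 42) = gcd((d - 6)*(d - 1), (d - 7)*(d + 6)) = 1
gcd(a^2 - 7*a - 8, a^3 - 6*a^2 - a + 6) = a + 1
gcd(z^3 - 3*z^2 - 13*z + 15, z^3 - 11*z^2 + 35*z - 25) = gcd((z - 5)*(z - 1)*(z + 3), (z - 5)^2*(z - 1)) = z^2 - 6*z + 5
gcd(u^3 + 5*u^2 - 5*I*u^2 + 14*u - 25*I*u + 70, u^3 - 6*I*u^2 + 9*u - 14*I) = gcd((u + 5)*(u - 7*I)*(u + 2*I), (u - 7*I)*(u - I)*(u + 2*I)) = u^2 - 5*I*u + 14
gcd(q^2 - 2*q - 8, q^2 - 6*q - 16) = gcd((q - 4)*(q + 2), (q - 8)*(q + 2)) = q + 2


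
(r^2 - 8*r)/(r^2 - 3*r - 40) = r/(r + 5)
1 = 1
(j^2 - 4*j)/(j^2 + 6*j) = (j - 4)/(j + 6)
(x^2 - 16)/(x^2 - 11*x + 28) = (x + 4)/(x - 7)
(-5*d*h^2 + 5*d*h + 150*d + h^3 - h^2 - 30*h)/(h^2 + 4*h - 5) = (-5*d*h + 30*d + h^2 - 6*h)/(h - 1)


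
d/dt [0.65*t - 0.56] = 0.650000000000000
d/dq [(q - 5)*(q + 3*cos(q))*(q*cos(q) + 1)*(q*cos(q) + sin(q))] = (5 - q)*(q + 3*cos(q))*(q*sin(q) - 2*cos(q))*(q*cos(q) + 1) + (5 - q)*(q + 3*cos(q))*(q*sin(q) - cos(q))*(q*cos(q) + sin(q)) + (5 - q)*(q*cos(q) + 1)*(q*cos(q) + sin(q))*(3*sin(q) - 1) + (q + 3*cos(q))*(q*cos(q) + 1)*(q*cos(q) + sin(q))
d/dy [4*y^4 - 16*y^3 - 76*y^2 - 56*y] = 16*y^3 - 48*y^2 - 152*y - 56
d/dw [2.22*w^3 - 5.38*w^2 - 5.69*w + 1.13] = 6.66*w^2 - 10.76*w - 5.69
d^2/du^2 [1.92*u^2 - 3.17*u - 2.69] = 3.84000000000000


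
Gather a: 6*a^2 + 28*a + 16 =6*a^2 + 28*a + 16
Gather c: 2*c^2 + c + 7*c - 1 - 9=2*c^2 + 8*c - 10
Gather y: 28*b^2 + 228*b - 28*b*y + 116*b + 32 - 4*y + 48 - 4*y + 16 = 28*b^2 + 344*b + y*(-28*b - 8) + 96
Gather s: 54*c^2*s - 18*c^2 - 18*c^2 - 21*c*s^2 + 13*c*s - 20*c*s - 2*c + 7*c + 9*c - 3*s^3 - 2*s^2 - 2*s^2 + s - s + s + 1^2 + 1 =-36*c^2 + 14*c - 3*s^3 + s^2*(-21*c - 4) + s*(54*c^2 - 7*c + 1) + 2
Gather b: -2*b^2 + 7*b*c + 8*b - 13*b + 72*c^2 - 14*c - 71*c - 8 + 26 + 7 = -2*b^2 + b*(7*c - 5) + 72*c^2 - 85*c + 25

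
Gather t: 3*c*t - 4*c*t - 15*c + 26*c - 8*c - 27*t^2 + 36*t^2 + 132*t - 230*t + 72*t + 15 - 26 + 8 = 3*c + 9*t^2 + t*(-c - 26) - 3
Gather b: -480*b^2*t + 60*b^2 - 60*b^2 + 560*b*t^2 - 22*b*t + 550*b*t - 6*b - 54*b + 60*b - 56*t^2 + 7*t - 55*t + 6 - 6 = -480*b^2*t + b*(560*t^2 + 528*t) - 56*t^2 - 48*t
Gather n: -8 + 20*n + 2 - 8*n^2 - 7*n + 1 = -8*n^2 + 13*n - 5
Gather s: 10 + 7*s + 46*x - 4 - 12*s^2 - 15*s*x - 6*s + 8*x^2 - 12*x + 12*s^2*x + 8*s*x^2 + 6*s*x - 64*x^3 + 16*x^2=s^2*(12*x - 12) + s*(8*x^2 - 9*x + 1) - 64*x^3 + 24*x^2 + 34*x + 6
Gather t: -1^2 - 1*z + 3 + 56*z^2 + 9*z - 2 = 56*z^2 + 8*z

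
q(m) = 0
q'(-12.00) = 0.00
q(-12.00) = 0.00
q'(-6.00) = 0.00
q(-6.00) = 0.00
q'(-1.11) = 0.00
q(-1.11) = 0.00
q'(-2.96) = 0.00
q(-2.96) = 0.00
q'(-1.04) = 0.00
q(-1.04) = 0.00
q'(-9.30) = 0.00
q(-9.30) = 0.00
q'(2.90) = 0.00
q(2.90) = 0.00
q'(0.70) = 0.00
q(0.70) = 0.00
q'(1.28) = 0.00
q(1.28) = 0.00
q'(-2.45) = 0.00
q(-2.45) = 0.00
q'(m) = 0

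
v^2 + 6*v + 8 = (v + 2)*(v + 4)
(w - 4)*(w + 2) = w^2 - 2*w - 8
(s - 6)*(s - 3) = s^2 - 9*s + 18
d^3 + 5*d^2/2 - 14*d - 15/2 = (d - 3)*(d + 1/2)*(d + 5)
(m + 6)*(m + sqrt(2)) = m^2 + sqrt(2)*m + 6*m + 6*sqrt(2)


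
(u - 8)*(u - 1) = u^2 - 9*u + 8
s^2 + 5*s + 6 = (s + 2)*(s + 3)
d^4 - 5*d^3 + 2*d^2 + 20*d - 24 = (d - 3)*(d - 2)^2*(d + 2)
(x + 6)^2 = x^2 + 12*x + 36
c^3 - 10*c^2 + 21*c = c*(c - 7)*(c - 3)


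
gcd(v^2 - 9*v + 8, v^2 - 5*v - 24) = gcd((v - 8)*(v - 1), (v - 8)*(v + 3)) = v - 8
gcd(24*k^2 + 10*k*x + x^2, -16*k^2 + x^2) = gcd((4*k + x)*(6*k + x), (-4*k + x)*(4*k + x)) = 4*k + x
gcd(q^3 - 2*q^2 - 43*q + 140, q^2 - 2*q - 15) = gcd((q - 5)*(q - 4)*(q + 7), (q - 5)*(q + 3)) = q - 5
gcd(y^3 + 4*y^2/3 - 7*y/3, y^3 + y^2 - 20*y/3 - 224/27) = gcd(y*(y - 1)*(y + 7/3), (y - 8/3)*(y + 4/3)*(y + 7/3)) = y + 7/3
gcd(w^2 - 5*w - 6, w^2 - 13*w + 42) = w - 6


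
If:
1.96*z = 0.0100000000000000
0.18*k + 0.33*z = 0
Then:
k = -0.01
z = 0.01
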